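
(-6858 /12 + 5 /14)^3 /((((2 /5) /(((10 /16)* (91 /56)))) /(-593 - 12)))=1570641679553375 /5488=286195641318.03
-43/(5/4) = -172/5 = -34.40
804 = 804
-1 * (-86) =86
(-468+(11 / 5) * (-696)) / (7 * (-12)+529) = -9996 / 2225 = -4.49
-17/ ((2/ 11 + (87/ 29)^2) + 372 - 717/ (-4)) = -748/ 24659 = -0.03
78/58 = 39/29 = 1.34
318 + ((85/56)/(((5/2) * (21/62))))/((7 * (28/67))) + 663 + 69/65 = 3680665501/3745560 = 982.67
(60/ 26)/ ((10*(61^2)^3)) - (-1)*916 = 916.00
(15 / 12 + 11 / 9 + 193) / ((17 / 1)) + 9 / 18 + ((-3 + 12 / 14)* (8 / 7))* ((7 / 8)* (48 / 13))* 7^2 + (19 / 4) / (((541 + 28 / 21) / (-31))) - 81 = -456.97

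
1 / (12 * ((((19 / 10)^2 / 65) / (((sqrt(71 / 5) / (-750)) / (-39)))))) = 0.00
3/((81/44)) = 44/27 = 1.63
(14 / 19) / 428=7 / 4066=0.00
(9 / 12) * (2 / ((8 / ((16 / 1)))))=3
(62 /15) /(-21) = -62 /315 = -0.20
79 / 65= 1.22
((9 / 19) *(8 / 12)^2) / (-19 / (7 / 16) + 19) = -28 / 3249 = -0.01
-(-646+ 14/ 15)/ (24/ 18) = 2419/ 5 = 483.80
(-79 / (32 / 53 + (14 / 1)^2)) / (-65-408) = 0.00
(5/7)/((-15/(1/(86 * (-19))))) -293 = -10054001/34314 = -293.00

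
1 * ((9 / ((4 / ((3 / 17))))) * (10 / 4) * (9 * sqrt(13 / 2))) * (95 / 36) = 12825 * sqrt(26) / 1088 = 60.11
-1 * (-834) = 834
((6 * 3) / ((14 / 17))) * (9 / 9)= 153 / 7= 21.86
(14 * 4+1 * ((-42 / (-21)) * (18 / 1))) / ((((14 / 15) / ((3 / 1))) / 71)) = 146970 / 7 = 20995.71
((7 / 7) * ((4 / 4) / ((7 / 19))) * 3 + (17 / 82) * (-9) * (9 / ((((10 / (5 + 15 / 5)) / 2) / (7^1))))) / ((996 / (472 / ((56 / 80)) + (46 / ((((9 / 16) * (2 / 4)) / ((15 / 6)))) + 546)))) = -4416975011 / 15007230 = -294.32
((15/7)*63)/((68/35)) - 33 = 2481/68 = 36.49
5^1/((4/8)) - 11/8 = 69/8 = 8.62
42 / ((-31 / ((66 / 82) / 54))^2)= 847 / 87233814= 0.00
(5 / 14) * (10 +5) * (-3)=-225 / 14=-16.07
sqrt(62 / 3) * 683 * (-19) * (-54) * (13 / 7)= 5916278.29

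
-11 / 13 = -0.85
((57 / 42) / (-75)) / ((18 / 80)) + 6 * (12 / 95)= 12164 / 17955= 0.68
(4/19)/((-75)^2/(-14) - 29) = -56/114589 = -0.00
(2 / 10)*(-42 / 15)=-14 / 25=-0.56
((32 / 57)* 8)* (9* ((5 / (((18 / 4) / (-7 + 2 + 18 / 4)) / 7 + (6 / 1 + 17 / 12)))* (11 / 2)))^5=106057438925800513536 / 220262074117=481505676.14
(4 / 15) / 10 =2 / 75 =0.03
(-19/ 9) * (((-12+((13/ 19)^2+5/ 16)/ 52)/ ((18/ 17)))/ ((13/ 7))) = 142788695/ 11097216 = 12.87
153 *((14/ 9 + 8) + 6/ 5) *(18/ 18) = 8228/ 5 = 1645.60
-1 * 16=-16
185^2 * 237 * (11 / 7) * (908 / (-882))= -13502652350 / 1029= -13122111.13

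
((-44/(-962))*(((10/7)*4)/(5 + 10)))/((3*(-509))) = -176/15424227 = -0.00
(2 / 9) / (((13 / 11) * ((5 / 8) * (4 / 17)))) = 748 / 585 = 1.28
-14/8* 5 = -35/4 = -8.75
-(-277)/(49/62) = 17174/49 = 350.49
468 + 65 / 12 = 5681 / 12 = 473.42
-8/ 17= -0.47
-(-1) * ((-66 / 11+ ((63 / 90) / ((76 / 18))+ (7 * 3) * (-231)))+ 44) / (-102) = 107581 / 2280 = 47.18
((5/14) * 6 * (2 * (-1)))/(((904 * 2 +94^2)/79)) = -395/12418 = -0.03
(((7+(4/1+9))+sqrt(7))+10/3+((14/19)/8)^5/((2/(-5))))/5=5.20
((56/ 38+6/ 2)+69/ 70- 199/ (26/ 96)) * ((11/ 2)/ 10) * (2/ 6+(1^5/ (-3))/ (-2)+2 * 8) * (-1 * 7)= 4577345421/ 98800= 46329.41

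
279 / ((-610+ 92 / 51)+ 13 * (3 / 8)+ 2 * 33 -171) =-113832 / 288995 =-0.39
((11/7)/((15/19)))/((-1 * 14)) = -209/1470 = -0.14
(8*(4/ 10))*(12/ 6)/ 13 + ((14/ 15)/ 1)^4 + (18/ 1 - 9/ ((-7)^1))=94610731/ 4606875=20.54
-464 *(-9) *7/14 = 2088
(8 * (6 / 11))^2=19.04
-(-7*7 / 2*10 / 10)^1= 49 / 2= 24.50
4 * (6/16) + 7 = 17/2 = 8.50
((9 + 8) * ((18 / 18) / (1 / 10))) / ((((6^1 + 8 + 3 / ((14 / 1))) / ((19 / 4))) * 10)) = 5.68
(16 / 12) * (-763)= -3052 / 3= -1017.33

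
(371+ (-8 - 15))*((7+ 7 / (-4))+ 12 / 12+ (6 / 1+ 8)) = 7047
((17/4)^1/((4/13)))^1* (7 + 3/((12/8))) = 1989/16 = 124.31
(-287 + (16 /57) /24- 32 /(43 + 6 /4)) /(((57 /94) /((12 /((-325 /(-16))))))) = -26341771904 /93977325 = -280.30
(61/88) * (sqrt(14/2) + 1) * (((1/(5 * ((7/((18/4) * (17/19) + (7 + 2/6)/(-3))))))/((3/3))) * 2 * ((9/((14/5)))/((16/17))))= 561017/2621696 + 561017 * sqrt(7)/2621696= 0.78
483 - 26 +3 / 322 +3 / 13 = 1914007 / 4186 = 457.24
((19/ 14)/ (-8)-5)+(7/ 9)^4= -3529907/ 734832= -4.80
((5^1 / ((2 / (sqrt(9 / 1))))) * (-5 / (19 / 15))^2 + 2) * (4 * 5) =858190 / 361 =2377.26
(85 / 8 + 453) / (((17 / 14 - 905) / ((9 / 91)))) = -33381 / 657956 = -0.05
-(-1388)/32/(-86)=-347/688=-0.50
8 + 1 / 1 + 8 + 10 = 27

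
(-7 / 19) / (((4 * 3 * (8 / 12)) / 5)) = -0.23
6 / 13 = 0.46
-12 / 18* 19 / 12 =-19 / 18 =-1.06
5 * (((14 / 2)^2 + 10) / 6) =295 / 6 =49.17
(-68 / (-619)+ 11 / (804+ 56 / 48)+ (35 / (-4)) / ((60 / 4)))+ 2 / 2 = 0.54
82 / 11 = 7.45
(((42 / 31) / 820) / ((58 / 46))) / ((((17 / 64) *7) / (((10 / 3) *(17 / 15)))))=1472 / 552885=0.00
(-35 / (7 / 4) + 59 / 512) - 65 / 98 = -515509 / 25088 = -20.55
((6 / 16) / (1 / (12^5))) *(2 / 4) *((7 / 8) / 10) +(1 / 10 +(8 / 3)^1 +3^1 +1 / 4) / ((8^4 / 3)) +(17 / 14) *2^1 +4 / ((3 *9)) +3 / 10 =12650383489 / 3096576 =4085.28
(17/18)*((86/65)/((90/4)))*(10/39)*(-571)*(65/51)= -98212/9477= -10.36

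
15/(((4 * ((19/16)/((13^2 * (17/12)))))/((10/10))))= 14365/19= 756.05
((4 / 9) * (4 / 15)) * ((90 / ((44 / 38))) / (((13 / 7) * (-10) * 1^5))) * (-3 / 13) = 1064 / 9295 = 0.11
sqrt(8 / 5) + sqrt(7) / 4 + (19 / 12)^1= sqrt(7) / 4 + 2*sqrt(10) / 5 + 19 / 12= 3.51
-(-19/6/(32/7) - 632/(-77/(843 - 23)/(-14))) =199005623/2112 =94226.15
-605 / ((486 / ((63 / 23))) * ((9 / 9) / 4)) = -8470 / 621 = -13.64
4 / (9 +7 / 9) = 9 / 22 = 0.41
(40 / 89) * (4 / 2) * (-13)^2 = 13520 / 89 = 151.91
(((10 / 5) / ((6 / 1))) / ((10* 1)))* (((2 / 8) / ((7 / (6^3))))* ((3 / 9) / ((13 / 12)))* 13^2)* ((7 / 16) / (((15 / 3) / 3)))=351 / 100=3.51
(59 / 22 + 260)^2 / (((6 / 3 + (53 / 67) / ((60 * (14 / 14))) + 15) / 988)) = 2550850715580 / 636581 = 4007110.98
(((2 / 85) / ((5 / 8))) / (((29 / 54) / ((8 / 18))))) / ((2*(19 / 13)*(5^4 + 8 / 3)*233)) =0.00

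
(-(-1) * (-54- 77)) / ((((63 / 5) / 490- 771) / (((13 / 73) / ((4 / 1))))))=22925 / 3030522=0.01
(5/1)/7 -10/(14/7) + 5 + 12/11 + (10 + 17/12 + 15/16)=52333/3696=14.16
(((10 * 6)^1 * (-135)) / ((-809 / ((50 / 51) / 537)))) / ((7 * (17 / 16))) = 720000 / 292952653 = 0.00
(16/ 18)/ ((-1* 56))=-1/ 63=-0.02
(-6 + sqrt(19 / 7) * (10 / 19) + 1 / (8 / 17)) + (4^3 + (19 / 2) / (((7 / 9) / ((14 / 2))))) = 10 * sqrt(133) / 133 + 1165 / 8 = 146.49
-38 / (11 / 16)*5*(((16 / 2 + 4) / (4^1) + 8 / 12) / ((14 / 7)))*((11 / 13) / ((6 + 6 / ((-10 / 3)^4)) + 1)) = -83600000 / 1374477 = -60.82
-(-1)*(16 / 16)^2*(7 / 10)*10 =7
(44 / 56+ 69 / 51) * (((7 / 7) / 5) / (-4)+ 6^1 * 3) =182731 / 4760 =38.39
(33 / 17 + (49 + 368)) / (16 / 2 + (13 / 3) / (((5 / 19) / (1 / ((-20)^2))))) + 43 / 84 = 3624756557 / 68896716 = 52.61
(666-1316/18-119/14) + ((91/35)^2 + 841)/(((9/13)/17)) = 3210241/150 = 21401.61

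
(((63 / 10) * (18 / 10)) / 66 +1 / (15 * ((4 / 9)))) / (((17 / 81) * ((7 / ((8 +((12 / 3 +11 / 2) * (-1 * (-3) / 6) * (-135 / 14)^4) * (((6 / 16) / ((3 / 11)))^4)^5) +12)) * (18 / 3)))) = 874919.81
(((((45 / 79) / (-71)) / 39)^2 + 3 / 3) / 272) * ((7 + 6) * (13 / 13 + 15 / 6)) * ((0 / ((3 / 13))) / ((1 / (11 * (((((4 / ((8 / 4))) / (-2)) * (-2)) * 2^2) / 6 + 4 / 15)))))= 0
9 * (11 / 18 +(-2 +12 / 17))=-209 / 34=-6.15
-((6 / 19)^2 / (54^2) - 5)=146204 / 29241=5.00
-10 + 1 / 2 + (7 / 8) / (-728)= -7905 / 832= -9.50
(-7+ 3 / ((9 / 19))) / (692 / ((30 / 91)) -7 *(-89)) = -10 / 40831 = -0.00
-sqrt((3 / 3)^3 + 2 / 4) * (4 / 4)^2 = -sqrt(6) / 2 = -1.22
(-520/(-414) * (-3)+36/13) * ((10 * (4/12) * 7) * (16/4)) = -250880/2691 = -93.23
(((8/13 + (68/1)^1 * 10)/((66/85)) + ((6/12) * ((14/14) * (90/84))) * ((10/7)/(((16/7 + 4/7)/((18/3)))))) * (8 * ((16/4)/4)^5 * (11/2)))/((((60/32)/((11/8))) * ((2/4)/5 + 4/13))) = 232065350/3339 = 69501.45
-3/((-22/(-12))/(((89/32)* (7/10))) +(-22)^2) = -5607/906356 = -0.01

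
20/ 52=5/ 13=0.38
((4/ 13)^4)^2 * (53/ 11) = 3473408/ 8973037931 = 0.00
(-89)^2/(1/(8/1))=63368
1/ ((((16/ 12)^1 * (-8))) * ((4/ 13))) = -39/ 128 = -0.30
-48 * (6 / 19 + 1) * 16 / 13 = -19200 / 247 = -77.73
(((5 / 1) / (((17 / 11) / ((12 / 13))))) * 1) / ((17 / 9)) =5940 / 3757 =1.58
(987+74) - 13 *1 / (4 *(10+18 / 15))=1060.71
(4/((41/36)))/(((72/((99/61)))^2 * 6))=363/1220488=0.00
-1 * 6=-6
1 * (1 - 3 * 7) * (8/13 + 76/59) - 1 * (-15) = -17695/767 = -23.07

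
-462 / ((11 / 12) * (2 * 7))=-36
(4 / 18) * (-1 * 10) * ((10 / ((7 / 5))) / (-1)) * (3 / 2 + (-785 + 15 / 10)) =-782000 / 63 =-12412.70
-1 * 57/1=-57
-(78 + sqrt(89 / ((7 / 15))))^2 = -(sqrt(9345) + 546)^2 / 49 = -8429.06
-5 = -5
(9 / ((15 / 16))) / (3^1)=3.20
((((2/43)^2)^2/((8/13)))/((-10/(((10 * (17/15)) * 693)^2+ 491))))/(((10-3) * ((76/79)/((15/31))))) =-190053971367/56382866092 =-3.37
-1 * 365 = -365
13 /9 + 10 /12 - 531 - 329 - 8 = -15583 /18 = -865.72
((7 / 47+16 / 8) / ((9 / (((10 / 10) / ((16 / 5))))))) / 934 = 505 / 6321312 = 0.00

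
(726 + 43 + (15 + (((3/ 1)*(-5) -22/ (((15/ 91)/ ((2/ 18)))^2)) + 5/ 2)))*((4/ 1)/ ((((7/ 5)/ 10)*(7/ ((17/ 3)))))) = 1887463148/ 107163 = 17613.01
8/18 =4/9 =0.44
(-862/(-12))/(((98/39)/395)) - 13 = 2210637/196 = 11278.76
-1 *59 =-59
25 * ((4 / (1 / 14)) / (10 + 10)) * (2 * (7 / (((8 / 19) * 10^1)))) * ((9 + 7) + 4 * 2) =5586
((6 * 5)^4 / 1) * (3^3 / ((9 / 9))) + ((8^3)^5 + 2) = 35184393958834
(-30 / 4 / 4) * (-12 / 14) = 1.61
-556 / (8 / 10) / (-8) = 695 / 8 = 86.88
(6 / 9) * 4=8 / 3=2.67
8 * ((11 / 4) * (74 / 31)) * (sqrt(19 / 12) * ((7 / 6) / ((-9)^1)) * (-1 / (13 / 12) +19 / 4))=-566951 * sqrt(57) / 130572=-32.78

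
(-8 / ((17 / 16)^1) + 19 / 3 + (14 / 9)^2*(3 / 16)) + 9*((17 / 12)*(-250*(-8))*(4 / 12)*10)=156058637 / 1836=84999.26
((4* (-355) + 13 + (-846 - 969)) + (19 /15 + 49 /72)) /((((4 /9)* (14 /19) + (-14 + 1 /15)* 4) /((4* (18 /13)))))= 198226449 /615836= 321.88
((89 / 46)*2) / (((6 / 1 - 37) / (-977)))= 86953 / 713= 121.95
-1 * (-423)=423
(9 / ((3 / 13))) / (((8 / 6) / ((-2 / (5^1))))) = -117 / 10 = -11.70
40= 40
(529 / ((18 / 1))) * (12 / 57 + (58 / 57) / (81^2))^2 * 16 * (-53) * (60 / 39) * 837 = -863287433427632000 / 606054784959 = -1424437.95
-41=-41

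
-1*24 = -24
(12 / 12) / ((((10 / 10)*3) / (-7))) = -7 / 3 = -2.33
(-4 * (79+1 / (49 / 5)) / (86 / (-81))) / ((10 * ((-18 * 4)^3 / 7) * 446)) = -323 / 257752320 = -0.00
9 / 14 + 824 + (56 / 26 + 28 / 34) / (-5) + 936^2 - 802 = 13553546193 / 15470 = 876118.05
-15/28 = -0.54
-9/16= -0.56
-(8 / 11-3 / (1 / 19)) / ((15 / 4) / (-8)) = -19808 / 165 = -120.05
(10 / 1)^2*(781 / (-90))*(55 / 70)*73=-3135715 / 63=-49773.25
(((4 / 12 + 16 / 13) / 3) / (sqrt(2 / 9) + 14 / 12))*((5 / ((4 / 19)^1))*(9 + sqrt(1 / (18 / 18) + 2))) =-17385*sqrt(2) / 533 - 5795*sqrt(6) / 1599 + 40565*sqrt(3) / 3198 + 121695 / 1066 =81.13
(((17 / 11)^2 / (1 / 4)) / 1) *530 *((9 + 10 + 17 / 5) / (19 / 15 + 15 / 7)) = 720511680 / 21659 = 33266.16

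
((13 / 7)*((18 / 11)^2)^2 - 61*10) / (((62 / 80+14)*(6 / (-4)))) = 26.92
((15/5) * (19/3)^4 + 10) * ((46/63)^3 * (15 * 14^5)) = 99655851715840/6561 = 15189125394.88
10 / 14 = 5 / 7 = 0.71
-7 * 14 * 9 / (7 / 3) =-378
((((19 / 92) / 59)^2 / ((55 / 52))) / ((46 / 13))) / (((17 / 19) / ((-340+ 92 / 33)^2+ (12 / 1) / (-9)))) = 35885306319343 / 86249585702610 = 0.42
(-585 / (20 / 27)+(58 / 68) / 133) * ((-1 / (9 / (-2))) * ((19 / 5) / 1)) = -7142441 / 10710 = -666.89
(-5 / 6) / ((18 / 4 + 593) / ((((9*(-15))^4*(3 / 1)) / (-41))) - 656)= 332150625 / 261468981799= 0.00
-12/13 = -0.92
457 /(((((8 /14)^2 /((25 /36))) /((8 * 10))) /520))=363886250 /9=40431805.56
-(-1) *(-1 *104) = -104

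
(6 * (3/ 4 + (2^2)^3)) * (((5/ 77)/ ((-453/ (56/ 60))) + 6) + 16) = 42589442/ 4983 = 8546.95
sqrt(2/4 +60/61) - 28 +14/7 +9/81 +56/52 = -2903/117 +sqrt(22082)/122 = -23.59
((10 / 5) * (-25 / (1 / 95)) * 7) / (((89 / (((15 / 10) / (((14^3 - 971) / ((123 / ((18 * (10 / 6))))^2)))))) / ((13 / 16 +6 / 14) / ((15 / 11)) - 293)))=15672818629 / 10099008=1551.92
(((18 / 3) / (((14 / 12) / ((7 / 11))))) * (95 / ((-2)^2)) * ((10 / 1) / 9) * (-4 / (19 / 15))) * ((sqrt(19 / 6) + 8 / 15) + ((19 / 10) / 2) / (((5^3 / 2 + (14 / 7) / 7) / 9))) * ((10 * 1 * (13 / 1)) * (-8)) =55640000 / 293 + 520000 * sqrt(114) / 11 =694632.22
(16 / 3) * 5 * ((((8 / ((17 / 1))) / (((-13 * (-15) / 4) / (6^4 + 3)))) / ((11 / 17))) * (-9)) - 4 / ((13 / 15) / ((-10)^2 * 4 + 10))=-71976 / 11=-6543.27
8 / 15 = 0.53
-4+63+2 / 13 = 769 / 13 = 59.15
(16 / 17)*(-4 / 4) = -16 / 17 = -0.94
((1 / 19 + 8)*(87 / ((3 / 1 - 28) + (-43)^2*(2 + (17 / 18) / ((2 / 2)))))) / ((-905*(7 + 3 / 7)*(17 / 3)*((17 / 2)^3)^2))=-4735584 / 526323762725324005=-0.00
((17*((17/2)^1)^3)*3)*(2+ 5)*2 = 1753941/4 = 438485.25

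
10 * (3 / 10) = 3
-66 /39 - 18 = -256 /13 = -19.69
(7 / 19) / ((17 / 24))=168 / 323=0.52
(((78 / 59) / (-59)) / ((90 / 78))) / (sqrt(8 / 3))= -169 * sqrt(6) / 34810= -0.01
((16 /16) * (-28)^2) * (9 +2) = 8624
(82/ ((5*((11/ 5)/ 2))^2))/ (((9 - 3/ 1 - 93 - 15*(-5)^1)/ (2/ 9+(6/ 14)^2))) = -14678/ 160083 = -0.09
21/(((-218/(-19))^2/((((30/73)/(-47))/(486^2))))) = -12635/2139605662968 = -0.00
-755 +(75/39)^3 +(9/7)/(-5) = -57528623/76895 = -748.15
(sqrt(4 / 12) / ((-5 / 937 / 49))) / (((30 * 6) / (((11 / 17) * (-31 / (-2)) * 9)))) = -15656333 * sqrt(3) / 10200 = -2658.58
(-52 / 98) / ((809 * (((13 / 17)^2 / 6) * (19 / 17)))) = -58956 / 9791327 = -0.01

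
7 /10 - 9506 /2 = -47523 /10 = -4752.30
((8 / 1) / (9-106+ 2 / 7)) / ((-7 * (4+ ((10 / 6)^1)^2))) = 0.00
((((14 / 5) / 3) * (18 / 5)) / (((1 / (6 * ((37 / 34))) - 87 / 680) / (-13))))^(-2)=90535225 / 271749686068224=0.00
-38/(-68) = 19/34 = 0.56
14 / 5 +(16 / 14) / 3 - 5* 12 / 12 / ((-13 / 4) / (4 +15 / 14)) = 14992 / 1365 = 10.98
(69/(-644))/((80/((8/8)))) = -3/2240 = -0.00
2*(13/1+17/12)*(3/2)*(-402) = -34773/2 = -17386.50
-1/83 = -0.01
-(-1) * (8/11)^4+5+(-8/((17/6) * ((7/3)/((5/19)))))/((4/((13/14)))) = 1206312957/231723107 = 5.21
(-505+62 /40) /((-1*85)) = 10069 /1700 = 5.92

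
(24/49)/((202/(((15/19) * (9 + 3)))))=2160/94031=0.02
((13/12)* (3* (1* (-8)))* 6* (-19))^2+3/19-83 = 166919050/19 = 8785213.16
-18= -18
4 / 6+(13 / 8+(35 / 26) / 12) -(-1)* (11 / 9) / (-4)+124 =29507 / 234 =126.10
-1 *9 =-9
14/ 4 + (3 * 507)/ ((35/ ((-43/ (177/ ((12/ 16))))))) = -36493/ 8260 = -4.42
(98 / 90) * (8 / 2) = 196 / 45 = 4.36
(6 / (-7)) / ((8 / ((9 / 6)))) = -9 / 56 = -0.16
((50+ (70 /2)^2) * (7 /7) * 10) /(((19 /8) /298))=1599789.47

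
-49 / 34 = -1.44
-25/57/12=-25/684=-0.04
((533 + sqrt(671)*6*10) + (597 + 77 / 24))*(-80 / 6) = -800*sqrt(671)-135985 / 9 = -35832.38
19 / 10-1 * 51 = -49.10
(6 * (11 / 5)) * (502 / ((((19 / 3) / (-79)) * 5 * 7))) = -7852284 / 3325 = -2361.59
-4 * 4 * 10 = -160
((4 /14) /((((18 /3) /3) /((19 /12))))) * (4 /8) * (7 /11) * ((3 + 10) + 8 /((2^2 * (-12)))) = 0.92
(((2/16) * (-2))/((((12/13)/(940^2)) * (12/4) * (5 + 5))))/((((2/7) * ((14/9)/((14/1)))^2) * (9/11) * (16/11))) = -121616495/64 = -1900257.73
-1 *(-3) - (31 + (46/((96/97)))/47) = -65399/2256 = -28.99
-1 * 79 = -79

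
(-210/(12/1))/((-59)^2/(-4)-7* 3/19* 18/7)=266/13271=0.02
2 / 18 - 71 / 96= -181 / 288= -0.63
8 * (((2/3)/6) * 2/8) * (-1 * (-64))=128/9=14.22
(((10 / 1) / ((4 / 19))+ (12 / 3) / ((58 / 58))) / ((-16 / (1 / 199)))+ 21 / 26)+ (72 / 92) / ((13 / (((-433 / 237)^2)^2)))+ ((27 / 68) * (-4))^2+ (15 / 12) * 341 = 82990513751623422211 / 192895883829765792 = 430.23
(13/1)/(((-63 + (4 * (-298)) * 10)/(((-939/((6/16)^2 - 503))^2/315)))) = -5216653312/434396836814045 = -0.00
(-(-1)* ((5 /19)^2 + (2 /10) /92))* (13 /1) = 154193 /166060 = 0.93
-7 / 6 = -1.17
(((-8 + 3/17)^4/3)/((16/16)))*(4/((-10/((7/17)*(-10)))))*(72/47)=210269284512/66733279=3150.89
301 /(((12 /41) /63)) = 259161 /4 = 64790.25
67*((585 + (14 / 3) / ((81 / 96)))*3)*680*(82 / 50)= 17870026136 / 135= 132370563.97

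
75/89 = 0.84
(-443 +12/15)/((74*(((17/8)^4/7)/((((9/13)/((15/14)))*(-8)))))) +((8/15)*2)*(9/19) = 211994648304/19082460475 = 11.11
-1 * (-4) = 4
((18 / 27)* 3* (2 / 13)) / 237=4 / 3081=0.00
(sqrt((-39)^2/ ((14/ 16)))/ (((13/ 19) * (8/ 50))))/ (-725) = -57 * sqrt(14)/ 406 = -0.53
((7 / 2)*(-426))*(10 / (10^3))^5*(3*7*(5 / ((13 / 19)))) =-594909 / 26000000000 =-0.00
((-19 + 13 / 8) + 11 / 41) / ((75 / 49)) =-274939 / 24600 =-11.18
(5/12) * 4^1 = 5/3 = 1.67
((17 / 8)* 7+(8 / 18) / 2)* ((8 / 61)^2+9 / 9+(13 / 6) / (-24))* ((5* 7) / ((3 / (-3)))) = -18895696015 / 38579328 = -489.79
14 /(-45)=-14 /45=-0.31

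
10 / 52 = 5 / 26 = 0.19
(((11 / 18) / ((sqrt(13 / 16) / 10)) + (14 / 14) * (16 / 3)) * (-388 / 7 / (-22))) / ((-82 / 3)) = -1940 * sqrt(13) / 11193- 1552 / 3157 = -1.12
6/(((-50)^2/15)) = 9/250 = 0.04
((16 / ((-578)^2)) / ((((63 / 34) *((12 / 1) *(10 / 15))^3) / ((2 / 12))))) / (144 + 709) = 1 / 101383567488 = 0.00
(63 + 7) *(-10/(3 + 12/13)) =-9100/51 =-178.43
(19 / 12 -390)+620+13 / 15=4649 / 20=232.45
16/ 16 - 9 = -8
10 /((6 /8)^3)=640 /27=23.70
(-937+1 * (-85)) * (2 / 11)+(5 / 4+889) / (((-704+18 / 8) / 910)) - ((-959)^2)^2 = -3730881774219645 / 4411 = -845813143101.26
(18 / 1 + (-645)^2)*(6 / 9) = 277362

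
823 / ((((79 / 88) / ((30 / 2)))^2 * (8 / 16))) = 2867990400 / 6241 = 459540.20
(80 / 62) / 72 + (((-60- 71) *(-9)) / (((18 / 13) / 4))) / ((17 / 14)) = 13303921 / 4743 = 2804.96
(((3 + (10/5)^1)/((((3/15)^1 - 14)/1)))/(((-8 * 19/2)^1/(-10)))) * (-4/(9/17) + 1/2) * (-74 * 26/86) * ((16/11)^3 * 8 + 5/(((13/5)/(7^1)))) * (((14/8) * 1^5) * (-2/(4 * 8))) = 31.34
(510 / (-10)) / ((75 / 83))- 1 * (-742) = 17139 / 25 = 685.56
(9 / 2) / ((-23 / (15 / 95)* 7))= -27 / 6118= -0.00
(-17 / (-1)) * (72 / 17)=72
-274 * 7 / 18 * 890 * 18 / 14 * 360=-43894800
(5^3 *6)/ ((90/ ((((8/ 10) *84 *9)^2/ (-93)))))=-1016064/ 31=-32776.26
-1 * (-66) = 66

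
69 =69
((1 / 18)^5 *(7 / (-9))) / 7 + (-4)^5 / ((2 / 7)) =-60949905409 / 17006112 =-3584.00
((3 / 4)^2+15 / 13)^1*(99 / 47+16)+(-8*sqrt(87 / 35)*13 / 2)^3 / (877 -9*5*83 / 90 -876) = 303807 / 9776+8155264*sqrt(3045) / 33075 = 13637.12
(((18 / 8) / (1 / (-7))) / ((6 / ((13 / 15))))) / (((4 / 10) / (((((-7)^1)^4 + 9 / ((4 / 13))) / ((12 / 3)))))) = -884611 / 256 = -3455.51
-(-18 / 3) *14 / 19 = 84 / 19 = 4.42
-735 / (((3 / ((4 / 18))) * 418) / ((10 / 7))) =-350 / 1881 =-0.19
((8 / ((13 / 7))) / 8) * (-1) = -7 / 13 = -0.54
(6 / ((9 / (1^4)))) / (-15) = -2 / 45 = -0.04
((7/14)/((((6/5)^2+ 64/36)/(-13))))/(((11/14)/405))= -8292375/7964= -1041.23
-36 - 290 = -326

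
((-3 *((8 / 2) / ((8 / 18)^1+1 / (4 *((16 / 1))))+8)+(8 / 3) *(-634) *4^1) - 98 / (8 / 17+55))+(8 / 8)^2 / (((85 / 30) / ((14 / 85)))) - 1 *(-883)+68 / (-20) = -257168049436 / 43331793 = -5934.86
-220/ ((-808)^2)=-55/ 163216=-0.00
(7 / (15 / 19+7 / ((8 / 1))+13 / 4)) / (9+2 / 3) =1064 / 7221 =0.15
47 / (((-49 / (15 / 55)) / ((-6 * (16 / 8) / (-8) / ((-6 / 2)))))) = 141 / 1078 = 0.13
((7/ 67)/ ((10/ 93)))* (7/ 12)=0.57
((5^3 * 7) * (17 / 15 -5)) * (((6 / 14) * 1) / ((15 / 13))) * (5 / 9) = -18850 / 27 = -698.15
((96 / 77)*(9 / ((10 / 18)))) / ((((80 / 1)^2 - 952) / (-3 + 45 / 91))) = -73872 / 7952945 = -0.01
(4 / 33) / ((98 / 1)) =2 / 1617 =0.00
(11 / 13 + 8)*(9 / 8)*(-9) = -9315 / 104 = -89.57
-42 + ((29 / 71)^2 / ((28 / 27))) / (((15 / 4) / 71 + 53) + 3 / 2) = -323378175 / 7700021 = -42.00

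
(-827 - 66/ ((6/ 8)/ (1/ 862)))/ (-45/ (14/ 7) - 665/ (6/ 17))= 1069443/ 2465320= 0.43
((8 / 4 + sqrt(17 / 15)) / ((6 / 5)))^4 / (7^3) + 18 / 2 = 275 * sqrt(255) / 71442 + 36256993 / 4000752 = 9.12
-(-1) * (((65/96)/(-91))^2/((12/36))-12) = -1806311/150528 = -12.00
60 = 60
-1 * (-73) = 73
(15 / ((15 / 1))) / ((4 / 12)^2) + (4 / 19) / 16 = 685 / 76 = 9.01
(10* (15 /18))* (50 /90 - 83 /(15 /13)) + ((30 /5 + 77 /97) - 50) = -1670977 /2619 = -638.02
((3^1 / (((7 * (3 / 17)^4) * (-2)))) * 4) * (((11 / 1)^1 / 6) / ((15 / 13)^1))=-11943503 / 8505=-1404.29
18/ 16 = 9/ 8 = 1.12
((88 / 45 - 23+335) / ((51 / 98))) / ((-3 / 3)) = -1384544 / 2295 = -603.29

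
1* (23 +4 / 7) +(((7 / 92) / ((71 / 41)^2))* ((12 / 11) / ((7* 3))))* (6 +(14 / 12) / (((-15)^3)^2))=14386847827863619 / 610146414281250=23.58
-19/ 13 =-1.46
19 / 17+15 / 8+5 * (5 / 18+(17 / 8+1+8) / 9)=1616 / 153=10.56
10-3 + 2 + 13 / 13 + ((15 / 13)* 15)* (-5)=-995 / 13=-76.54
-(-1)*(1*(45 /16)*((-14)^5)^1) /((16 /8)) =-756315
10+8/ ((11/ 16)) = 238/ 11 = 21.64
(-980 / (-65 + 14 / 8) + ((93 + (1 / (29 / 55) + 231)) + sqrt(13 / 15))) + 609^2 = sqrt(195) / 15 + 2723658680 / 7337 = 371223.32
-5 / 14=-0.36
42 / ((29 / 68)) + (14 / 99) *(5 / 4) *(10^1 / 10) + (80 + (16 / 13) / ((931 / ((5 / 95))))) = 178.66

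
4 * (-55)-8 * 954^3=-6946005532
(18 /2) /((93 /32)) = 96 /31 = 3.10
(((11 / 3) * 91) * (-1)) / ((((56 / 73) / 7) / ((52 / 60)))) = -949949 / 360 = -2638.75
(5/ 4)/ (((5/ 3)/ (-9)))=-6.75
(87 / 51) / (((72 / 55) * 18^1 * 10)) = 319 / 44064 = 0.01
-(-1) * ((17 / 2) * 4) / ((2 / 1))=17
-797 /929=-0.86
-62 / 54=-31 / 27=-1.15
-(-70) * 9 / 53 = 630 / 53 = 11.89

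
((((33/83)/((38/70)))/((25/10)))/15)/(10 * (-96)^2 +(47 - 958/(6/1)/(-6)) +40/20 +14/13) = 36036/170184990725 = 0.00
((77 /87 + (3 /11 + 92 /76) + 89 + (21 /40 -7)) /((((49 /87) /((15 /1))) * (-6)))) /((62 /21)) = -185233809 /1451296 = -127.63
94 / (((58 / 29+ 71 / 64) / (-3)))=-18048 / 199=-90.69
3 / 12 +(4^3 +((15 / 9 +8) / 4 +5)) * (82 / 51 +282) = 12395801 / 612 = 20254.58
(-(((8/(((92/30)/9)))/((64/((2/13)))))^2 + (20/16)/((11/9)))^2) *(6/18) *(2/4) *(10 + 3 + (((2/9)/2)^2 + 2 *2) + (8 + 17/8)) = -905124035577049625/190139045299027968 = -4.76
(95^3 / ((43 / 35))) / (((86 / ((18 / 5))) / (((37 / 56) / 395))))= 57101175 / 1168568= 48.86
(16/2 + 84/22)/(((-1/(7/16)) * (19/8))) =-455/209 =-2.18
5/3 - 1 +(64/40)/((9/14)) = 142/45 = 3.16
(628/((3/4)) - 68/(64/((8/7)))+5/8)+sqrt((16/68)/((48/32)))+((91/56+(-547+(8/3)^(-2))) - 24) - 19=248.91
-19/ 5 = -3.80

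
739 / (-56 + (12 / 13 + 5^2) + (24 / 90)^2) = -2161575 / 87767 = -24.63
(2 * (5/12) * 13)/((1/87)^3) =14267565/2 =7133782.50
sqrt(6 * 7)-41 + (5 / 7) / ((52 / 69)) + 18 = -8027 / 364 + sqrt(42) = -15.57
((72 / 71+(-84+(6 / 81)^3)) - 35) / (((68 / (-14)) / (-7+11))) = 2308374922 / 23757381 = 97.16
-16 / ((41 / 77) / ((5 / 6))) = -3080 / 123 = -25.04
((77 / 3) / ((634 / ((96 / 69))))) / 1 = 1232 / 21873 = 0.06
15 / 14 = 1.07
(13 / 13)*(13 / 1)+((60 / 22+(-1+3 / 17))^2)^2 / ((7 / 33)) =58302188129 / 778165157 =74.92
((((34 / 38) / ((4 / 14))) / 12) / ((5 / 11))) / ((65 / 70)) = 9163 / 14820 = 0.62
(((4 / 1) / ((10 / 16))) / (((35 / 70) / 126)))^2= 65028096 / 25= 2601123.84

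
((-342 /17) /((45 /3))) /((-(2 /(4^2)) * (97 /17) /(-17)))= -15504 /485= -31.97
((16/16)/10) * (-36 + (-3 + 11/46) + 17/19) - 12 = -27595/1748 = -15.79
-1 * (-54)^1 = 54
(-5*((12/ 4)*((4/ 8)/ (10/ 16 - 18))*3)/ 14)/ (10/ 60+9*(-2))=-540/ 104111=-0.01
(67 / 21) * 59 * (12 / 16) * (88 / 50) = 43483 / 175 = 248.47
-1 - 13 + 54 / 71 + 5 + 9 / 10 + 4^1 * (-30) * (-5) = 420789 / 710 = 592.66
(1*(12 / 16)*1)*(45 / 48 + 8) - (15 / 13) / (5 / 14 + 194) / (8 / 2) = 5057219 / 754624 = 6.70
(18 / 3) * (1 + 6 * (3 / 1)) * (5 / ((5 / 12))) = 1368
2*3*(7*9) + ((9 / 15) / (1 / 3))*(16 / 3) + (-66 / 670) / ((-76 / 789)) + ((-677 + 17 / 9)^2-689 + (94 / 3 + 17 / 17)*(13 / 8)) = 1878830950741 / 4124520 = 455527.18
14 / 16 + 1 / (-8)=0.75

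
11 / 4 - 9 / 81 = 95 / 36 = 2.64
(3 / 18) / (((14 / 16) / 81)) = 108 / 7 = 15.43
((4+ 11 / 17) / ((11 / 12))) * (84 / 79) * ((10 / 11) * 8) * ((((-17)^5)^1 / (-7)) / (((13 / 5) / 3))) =14432428800 / 1573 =9175097.77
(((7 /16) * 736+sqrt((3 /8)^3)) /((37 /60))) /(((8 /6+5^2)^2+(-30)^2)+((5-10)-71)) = 405 * sqrt(6) /4042472+24840 /72187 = 0.34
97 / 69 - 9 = -524 / 69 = -7.59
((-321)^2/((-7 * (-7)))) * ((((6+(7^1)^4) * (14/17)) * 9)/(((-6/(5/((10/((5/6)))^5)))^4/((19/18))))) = 327248198125/65695311230579933693607936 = 0.00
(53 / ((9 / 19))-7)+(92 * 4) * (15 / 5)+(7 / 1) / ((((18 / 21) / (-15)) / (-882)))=983285 / 9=109253.89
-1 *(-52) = 52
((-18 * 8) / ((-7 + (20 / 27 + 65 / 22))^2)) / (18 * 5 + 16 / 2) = -25404192 / 188815081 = -0.13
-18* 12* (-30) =6480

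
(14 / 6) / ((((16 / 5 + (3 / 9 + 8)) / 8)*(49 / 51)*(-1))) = -2040 / 1211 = -1.68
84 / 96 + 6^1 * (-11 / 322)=863 / 1288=0.67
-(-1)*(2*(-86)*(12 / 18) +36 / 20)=-1693 / 15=-112.87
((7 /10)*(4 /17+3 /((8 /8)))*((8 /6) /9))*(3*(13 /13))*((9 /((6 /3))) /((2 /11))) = 847 /34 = 24.91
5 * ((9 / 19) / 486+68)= 340.00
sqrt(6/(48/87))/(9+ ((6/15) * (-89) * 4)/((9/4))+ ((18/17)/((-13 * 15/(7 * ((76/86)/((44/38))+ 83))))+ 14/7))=-4703985 * sqrt(174)/1043770036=-0.06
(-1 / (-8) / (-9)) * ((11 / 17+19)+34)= -38 / 51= -0.75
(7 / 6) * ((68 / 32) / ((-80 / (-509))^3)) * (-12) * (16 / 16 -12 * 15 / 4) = 172620747761 / 512000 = 337149.90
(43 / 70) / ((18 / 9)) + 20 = 20.31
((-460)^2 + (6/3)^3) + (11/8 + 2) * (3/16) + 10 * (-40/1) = 27034705/128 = 211208.63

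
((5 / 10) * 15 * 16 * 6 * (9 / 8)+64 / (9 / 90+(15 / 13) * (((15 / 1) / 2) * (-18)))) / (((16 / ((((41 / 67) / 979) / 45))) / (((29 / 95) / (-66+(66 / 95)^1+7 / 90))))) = -1948015985 / 592229946550396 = -0.00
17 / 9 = 1.89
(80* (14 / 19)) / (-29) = -1120 / 551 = -2.03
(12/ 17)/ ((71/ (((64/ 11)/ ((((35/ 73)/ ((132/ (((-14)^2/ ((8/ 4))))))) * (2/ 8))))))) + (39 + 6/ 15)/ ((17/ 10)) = 49320946/ 2070005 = 23.83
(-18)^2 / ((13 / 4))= 1296 / 13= 99.69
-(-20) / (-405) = -4 / 81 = -0.05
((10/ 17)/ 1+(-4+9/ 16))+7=1129/ 272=4.15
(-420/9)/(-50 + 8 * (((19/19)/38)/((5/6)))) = 6650/7089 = 0.94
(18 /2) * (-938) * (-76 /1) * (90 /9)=6415920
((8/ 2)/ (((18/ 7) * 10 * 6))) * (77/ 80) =539/ 21600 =0.02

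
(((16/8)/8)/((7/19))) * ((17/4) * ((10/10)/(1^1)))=323/112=2.88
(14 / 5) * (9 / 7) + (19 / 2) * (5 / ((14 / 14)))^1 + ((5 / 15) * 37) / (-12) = 50.07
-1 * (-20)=20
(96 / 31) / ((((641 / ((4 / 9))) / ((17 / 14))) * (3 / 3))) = 1088 / 417291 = 0.00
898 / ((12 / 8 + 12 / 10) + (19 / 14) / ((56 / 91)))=502880 / 2747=183.07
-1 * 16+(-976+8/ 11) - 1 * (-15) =-10739/ 11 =-976.27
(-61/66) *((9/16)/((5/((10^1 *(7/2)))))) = -1281/352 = -3.64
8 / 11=0.73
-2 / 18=-0.11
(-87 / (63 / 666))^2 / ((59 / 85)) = 3523066740 / 2891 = 1218632.56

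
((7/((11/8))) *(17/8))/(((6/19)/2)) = 2261/33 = 68.52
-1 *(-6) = 6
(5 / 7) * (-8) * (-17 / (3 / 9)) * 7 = 2040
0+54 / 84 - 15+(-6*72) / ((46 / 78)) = -240495 / 322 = -746.88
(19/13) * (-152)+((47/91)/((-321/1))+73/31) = -199038470/905541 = -219.80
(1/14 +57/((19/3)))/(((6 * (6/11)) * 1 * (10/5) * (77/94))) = 5969/3528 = 1.69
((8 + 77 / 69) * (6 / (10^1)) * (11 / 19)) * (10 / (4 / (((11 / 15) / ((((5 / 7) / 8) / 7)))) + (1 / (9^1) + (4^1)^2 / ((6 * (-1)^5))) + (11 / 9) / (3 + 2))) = -671281380 / 47518069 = -14.13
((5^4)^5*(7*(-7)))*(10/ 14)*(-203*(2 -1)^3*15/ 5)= 2032756805419921875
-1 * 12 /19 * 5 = -60 /19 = -3.16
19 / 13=1.46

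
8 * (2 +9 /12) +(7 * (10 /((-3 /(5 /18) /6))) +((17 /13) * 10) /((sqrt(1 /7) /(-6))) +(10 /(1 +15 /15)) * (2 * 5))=298 /9- 1020 * sqrt(7) /13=-174.48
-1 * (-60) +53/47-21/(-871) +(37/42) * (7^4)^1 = 534551687/245622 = 2176.32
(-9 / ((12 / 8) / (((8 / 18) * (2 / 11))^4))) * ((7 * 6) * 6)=-0.06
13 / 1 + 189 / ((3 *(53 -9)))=635 / 44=14.43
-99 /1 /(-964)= 99 /964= 0.10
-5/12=-0.42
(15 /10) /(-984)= -1 /656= -0.00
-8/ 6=-1.33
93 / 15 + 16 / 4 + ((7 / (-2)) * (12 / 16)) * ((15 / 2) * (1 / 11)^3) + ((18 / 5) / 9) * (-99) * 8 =-32648343 / 106480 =-306.61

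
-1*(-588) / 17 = 588 / 17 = 34.59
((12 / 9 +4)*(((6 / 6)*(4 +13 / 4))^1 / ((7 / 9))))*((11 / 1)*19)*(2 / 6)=24244 / 7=3463.43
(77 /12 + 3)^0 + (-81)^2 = 6562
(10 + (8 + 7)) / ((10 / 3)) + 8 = 15.50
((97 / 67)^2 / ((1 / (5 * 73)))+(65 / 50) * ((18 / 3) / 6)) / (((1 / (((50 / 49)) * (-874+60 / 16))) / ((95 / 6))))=-18960511914775 / 1759688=-10774928.23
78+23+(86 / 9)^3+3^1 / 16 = 11357147 / 11664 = 973.69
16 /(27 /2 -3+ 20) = 32 /61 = 0.52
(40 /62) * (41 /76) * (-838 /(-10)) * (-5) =-85895 /589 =-145.83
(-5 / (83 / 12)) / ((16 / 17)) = -255 / 332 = -0.77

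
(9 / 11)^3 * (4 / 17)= 2916 / 22627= 0.13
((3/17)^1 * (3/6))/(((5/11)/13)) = 429/170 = 2.52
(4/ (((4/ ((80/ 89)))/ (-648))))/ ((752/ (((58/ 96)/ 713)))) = -3915/ 5964958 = -0.00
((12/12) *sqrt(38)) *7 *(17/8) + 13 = 13 + 119 *sqrt(38)/8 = 104.70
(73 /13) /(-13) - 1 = -242 /169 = -1.43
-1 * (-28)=28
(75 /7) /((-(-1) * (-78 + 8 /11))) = -33 /238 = -0.14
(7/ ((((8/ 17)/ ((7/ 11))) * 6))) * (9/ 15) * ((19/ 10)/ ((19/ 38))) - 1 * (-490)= 2171827/ 4400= 493.60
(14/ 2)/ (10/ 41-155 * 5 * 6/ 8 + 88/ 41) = -1148/ 94933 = -0.01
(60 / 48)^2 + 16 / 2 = 153 / 16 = 9.56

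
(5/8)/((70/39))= 39/112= 0.35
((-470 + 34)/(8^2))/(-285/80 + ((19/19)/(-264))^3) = 125348256/65549089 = 1.91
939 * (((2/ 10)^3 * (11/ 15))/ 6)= 3443/ 3750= 0.92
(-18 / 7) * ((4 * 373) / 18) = -1492 / 7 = -213.14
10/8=5/4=1.25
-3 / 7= -0.43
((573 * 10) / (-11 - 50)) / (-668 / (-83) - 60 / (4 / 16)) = 237795 / 587186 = 0.40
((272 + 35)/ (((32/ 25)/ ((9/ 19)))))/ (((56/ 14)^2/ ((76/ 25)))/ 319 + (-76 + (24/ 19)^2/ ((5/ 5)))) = -1.53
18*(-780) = -14040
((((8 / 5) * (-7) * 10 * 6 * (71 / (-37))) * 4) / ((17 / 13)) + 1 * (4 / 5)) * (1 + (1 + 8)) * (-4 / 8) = -12407636 / 629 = -19725.97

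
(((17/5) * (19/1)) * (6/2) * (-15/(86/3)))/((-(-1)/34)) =-148257/43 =-3447.84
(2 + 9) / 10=11 / 10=1.10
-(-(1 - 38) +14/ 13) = -495/ 13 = -38.08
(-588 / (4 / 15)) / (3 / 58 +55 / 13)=-1662570 / 3229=-514.89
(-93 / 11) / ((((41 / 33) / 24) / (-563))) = 3769848 / 41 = 91947.51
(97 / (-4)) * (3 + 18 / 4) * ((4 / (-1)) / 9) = 485 / 6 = 80.83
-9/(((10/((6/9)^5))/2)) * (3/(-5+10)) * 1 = -32/225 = -0.14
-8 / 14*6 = -24 / 7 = -3.43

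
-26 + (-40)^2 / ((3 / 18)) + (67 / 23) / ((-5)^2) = 5505117 / 575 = 9574.12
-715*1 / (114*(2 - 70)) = 0.09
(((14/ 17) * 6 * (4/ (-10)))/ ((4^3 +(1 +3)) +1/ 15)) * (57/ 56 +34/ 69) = -17511/ 399211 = -0.04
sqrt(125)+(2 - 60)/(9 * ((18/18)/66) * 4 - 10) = 319/52+5 * sqrt(5) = 17.31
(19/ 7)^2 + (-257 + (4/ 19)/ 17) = -3950740/ 15827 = -249.62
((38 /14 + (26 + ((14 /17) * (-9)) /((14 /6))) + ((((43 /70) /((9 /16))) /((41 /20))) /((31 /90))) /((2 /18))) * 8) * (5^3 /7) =5967849000 /1058743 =5636.73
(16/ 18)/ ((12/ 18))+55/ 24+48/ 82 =1381/ 328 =4.21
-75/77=-0.97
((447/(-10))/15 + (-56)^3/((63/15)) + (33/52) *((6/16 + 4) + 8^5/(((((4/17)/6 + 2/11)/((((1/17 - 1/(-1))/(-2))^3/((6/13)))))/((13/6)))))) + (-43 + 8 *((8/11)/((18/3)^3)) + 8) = -2971548857596691/27672559200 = -107382.51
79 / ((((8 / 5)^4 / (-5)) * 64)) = -246875 / 262144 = -0.94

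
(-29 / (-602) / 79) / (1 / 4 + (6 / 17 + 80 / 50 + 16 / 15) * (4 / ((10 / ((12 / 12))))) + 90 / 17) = 0.00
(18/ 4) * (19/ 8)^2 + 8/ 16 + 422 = 57329/ 128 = 447.88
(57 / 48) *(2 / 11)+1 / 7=221 / 616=0.36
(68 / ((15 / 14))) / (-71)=-952 / 1065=-0.89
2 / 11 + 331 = 3643 / 11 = 331.18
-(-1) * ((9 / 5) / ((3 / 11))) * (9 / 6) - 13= -31 / 10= -3.10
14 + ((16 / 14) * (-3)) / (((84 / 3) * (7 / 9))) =13.84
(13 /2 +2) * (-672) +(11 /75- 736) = -483589 /75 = -6447.85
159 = 159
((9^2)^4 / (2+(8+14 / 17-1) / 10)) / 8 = 3658971285 / 1892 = 1933917.17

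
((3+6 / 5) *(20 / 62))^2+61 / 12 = 6.92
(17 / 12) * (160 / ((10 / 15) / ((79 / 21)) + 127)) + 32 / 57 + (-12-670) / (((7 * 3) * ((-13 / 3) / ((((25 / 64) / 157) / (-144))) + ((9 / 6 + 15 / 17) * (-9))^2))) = 1337621903945456 / 570763936259811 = 2.34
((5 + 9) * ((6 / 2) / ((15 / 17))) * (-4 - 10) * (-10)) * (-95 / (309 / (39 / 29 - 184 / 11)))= 3106523560 / 98571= 31515.59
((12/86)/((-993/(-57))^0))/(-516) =-1/3698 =-0.00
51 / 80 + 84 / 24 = 331 / 80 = 4.14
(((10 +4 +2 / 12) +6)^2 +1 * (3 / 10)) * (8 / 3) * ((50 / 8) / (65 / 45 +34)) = 366295 / 1914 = 191.38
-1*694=-694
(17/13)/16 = 17/208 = 0.08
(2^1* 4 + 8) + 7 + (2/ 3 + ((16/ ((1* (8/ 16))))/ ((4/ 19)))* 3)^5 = 4826172445705589/ 243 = 19860791957636.17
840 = 840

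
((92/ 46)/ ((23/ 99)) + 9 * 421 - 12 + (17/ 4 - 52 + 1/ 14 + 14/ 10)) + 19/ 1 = 12101823/ 3220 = 3758.33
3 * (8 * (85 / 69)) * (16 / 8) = 1360 / 23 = 59.13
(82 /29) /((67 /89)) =7298 /1943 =3.76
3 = 3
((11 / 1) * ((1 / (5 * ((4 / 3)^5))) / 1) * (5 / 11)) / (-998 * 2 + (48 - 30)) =-243 / 2025472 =-0.00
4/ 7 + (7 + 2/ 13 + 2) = 885/ 91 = 9.73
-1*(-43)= 43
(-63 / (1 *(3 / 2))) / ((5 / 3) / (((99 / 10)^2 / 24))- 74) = 205821 / 360637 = 0.57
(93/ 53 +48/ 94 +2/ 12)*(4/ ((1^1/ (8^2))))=4652672/ 7473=622.60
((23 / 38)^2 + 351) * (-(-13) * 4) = 6595849 / 361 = 18271.05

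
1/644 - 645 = -415379/644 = -645.00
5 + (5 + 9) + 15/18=119/6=19.83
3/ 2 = 1.50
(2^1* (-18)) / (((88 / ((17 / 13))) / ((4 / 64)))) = -0.03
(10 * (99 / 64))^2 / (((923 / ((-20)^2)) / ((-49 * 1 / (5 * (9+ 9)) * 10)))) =-33350625 / 59072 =-564.58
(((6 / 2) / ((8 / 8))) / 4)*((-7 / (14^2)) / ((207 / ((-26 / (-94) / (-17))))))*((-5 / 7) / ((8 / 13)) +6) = 3523 / 345781632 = 0.00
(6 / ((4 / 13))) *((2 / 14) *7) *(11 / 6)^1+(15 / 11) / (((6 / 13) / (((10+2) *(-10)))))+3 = -13895 / 44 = -315.80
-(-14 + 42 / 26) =161 / 13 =12.38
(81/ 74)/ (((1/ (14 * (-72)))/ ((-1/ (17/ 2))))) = 81648/ 629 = 129.81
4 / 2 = 2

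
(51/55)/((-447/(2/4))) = -17/16390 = -0.00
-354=-354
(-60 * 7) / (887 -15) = -105 / 218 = -0.48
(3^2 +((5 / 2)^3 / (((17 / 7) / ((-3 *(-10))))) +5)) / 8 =25.88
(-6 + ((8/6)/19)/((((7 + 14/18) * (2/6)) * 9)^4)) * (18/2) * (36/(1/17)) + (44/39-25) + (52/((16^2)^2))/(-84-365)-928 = -278121093643164892529/8180063324160000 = -33999.87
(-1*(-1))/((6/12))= 2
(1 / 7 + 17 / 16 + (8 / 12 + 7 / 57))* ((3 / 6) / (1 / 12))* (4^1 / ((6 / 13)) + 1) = 123105 / 1064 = 115.70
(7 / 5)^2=49 / 25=1.96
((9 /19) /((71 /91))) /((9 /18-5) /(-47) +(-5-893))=-76986 /113859647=-0.00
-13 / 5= -2.60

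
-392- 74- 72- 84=-622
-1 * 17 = -17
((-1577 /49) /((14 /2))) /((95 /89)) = -7387 /1715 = -4.31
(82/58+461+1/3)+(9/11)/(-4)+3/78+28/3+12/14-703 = -80199631/348348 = -230.23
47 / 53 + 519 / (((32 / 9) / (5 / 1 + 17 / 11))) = 2230135 / 2332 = 956.32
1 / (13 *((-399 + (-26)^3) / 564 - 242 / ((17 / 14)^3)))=-0.00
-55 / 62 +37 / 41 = 39 / 2542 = 0.02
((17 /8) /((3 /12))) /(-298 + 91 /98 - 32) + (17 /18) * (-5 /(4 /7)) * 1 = -161749 /19512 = -8.29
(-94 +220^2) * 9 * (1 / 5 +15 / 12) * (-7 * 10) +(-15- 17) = -44127563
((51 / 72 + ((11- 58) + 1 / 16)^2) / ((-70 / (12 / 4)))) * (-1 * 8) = 1692547 / 2240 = 755.60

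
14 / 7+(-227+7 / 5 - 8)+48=-918 / 5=-183.60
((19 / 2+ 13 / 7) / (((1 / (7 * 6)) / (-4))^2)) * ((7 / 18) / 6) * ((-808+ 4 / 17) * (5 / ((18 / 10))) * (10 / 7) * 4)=-40756576000 / 153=-266382849.67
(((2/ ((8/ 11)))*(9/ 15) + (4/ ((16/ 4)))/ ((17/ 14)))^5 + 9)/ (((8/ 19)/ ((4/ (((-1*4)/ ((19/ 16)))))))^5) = -2830094757995429164652718001/ 156114928127914803200000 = -18128.28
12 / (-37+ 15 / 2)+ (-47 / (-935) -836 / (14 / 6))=-138491489 / 386155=-358.64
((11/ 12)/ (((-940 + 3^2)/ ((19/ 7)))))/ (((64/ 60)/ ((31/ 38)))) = -1705/ 834176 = -0.00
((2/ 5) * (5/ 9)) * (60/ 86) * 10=200/ 129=1.55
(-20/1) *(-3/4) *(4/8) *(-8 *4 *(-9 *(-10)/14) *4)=-43200/7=-6171.43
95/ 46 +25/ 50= 59/ 23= 2.57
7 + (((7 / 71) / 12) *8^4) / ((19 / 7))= 19.40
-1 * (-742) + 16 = 758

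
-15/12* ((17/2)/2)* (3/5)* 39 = -1989/16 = -124.31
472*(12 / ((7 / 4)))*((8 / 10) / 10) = 45312 / 175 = 258.93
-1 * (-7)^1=7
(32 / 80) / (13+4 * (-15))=-2 / 235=-0.01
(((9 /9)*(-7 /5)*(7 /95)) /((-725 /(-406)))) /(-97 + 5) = 343 /546250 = 0.00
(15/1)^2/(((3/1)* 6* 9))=25/18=1.39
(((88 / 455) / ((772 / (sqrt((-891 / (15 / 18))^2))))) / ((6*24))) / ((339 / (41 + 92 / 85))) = 556479 / 2409894500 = 0.00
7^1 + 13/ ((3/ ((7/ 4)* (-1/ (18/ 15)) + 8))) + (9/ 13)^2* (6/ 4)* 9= 41.82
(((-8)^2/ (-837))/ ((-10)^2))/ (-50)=0.00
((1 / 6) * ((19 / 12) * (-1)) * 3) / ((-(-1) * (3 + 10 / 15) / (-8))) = 19 / 11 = 1.73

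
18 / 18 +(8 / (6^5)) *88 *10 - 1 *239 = -57614 / 243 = -237.09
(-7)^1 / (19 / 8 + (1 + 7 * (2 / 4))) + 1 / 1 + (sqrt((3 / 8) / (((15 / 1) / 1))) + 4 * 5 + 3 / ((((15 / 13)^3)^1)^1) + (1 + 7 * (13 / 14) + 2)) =sqrt(10) / 20 + 778009 / 24750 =31.59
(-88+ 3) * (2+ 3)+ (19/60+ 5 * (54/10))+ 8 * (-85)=-64661/60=-1077.68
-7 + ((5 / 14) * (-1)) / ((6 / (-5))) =-563 / 84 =-6.70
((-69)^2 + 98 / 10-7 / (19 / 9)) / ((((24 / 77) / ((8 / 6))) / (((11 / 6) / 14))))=54802231 / 20520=2670.67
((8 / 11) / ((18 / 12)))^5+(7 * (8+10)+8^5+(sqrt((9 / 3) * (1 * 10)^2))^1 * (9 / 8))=32913.51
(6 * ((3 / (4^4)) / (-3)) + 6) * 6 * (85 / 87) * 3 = 195075 / 1856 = 105.11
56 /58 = 28 /29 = 0.97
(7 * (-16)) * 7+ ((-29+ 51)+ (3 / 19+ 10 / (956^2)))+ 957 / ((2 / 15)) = 55703256875 / 8682392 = 6415.66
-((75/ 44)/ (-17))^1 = 75/ 748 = 0.10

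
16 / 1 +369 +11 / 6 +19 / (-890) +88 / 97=50207698 / 129495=387.72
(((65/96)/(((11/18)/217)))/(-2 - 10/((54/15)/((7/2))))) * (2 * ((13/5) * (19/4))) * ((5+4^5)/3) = -6452944407/37136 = -173765.20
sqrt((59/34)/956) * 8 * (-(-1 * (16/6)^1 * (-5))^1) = -80 * sqrt(479434)/12189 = -4.54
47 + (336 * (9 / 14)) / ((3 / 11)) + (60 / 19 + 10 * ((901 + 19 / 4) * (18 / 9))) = 360186 / 19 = 18957.16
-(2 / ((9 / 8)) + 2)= -34 / 9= -3.78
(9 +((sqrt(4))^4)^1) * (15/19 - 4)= -1525/19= -80.26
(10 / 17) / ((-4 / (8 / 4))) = -5 / 17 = -0.29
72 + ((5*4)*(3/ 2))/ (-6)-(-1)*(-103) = -36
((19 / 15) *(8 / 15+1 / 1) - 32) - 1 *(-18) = -2713 / 225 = -12.06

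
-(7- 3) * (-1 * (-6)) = -24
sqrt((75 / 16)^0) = 1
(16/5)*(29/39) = 464/195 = 2.38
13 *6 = 78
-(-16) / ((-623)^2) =16 / 388129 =0.00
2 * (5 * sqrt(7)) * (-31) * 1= -310 * sqrt(7)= -820.18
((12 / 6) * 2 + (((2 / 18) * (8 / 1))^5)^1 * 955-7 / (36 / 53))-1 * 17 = 119669081 / 236196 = 506.65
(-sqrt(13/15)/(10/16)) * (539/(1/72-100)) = 8.03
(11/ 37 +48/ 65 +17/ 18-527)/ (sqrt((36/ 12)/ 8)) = -22728107*sqrt(6)/ 64935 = -857.35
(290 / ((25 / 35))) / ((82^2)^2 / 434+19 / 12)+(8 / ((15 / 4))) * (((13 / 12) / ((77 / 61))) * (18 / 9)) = 3445628128312 / 939975425235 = 3.67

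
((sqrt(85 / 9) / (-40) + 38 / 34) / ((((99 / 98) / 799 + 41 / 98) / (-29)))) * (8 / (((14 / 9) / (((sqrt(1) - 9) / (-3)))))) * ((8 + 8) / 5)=-39777792 / 11735 + 1482944 * sqrt(85) / 58675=-3156.66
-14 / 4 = -7 / 2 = -3.50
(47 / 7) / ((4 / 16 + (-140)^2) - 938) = 188 / 522543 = 0.00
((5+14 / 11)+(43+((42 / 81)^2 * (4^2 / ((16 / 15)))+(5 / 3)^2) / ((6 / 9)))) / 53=106009 / 94446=1.12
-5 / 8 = -0.62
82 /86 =41 /43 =0.95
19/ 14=1.36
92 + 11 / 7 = 93.57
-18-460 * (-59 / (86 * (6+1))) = 8152 / 301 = 27.08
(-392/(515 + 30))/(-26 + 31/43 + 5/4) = 67424/2252485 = 0.03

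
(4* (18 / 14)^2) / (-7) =-324 / 343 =-0.94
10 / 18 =5 / 9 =0.56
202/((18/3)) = 101/3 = 33.67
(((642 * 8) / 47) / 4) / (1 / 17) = 21828 / 47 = 464.43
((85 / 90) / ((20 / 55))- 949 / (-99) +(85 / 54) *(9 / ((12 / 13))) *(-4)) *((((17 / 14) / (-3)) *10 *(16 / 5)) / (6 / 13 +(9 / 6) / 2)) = 68900728 / 130977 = 526.05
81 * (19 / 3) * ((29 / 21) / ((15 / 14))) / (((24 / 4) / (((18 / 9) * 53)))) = 58406 / 5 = 11681.20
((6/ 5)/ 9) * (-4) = -8/ 15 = -0.53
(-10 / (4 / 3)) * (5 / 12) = -25 / 8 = -3.12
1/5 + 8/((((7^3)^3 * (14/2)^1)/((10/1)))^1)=282475649/1412376245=0.20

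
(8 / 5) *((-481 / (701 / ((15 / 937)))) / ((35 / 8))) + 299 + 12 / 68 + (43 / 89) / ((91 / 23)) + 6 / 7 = 135721532745597 / 452176443355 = 300.15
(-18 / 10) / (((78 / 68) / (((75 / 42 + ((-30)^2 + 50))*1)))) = -10455 / 7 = -1493.57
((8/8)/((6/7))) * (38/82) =133/246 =0.54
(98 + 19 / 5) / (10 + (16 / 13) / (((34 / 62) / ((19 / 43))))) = 4837027 / 522270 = 9.26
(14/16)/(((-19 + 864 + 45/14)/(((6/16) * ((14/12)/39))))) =343/29640000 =0.00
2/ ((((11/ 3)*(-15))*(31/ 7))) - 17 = -17.01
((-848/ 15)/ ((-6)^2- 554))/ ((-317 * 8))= -53/ 1231545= -0.00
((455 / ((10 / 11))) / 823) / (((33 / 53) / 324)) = 316.45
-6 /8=-3 /4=-0.75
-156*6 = -936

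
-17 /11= -1.55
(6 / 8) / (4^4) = 3 / 1024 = 0.00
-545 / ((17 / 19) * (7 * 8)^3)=-10355 / 2985472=-0.00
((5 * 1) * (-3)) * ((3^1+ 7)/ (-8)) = 75/ 4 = 18.75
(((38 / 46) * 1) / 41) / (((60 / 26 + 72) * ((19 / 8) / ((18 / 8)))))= 39 / 151823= 0.00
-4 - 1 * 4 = -8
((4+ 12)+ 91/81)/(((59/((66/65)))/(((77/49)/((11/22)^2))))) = 1342616/724815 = 1.85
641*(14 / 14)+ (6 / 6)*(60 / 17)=644.53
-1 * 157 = -157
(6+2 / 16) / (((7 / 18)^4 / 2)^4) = 242879062193188503552 / 678223072849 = 358110881.09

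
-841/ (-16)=52.56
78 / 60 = 13 / 10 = 1.30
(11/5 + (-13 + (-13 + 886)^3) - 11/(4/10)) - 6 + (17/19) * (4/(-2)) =126414328473/190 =665338570.91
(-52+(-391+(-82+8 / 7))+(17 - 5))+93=-2932 / 7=-418.86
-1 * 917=-917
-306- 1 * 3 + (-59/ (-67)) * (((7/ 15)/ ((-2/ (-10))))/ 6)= -372241/ 1206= -308.66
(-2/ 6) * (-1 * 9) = 3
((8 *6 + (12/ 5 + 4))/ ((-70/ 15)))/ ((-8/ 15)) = 153/ 7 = 21.86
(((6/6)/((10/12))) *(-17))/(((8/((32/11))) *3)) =-136/55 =-2.47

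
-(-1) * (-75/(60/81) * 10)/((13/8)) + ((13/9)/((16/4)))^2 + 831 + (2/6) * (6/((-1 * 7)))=24503299/117936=207.77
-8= -8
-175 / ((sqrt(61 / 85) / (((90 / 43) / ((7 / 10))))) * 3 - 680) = 15802500 * sqrt(5185) / 3537354473339+ 910350000000 / 3537354473339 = 0.26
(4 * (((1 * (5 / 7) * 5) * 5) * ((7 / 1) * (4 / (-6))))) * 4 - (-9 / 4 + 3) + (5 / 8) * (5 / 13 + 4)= -1331.34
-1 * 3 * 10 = -30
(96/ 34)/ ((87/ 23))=368/ 493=0.75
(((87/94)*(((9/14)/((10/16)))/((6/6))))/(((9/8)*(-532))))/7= -348/1531495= -0.00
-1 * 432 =-432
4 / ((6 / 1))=2 / 3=0.67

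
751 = 751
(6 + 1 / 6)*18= 111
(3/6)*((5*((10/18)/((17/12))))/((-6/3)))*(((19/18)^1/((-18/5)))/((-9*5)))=-475/148716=-0.00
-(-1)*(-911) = -911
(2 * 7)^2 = 196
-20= -20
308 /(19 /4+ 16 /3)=336 /11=30.55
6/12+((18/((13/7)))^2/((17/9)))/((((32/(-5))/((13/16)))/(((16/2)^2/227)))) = -64219/50167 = -1.28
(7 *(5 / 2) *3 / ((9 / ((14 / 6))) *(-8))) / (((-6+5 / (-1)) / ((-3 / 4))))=-245 / 2112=-0.12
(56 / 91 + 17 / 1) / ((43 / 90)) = 36.87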